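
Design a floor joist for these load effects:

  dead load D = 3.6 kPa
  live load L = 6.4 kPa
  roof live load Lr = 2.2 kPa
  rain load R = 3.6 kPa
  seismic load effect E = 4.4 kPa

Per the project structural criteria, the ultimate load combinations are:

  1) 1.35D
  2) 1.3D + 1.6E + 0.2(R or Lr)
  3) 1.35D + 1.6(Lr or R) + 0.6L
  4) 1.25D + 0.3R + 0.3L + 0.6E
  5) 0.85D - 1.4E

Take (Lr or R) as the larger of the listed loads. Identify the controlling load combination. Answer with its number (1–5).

(R or Lr) → R = 3.6 kPa; (Lr or R) → R = 3.6 kPa.
1) 1.35(3.6) = 4.86
2) 1.3(3.6) + 1.6(4.4) + 0.2(3.6) = 4.68 + 7.04 + 0.72 = 12.44
3) 1.35(3.6) + 1.6(3.6) + 0.6(6.4) = 4.86 + 5.76 + 3.84 = 14.46
4) 1.25(3.6) + 0.3(3.6) + 0.3(6.4) + 0.6(4.4) = 4.50 + 1.08 + 1.92 + 2.64 = 10.14
5) 0.85(3.6) - 1.4(4.4) = 3.06 - 6.16 = -3.10
The largest value is 14.46 kPa from combination 3.

Combination 3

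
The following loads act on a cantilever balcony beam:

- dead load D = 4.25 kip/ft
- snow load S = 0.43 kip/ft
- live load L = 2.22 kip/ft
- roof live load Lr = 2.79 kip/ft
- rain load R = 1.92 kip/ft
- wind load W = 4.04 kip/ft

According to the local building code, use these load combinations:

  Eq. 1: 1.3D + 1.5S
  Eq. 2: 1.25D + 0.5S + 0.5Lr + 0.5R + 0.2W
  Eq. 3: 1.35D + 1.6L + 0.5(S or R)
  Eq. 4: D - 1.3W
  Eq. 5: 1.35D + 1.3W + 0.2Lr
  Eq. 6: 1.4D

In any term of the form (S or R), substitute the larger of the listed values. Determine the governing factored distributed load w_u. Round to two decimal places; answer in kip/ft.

(S or R) → R = 1.92 kip/ft.
Eq. 1: 1.3(4.25) + 1.5(0.43) = 6.17
Eq. 2: 1.25(4.25) + 0.5(0.43) + 0.5(2.79) + 0.5(1.92) + 0.2(4.04) = 8.69
Eq. 3: 1.35(4.25) + 1.6(2.22) + 0.5(1.92) = 10.25
Eq. 4: 1.0(4.25) - 1.3(4.04) = -1.00
Eq. 5: 1.35(4.25) + 1.3(4.04) + 0.2(2.79) = 11.55
Eq. 6: 1.4(4.25) = 5.95
Combination 5 governs: w_u = 11.55 kip/ft.

11.55 kip/ft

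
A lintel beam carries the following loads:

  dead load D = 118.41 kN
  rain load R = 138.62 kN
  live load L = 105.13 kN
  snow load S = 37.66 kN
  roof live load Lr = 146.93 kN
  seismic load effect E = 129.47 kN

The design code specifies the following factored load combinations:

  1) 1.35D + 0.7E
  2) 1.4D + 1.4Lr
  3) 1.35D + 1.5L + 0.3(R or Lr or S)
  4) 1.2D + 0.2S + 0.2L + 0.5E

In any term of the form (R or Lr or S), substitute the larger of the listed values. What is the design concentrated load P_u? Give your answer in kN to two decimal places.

(R or Lr or S) → Lr = 146.93 kN.
1) 1.35(118.41) + 0.7(129.47) = 159.85 + 90.63 = 250.48
2) 1.4(118.41) + 1.4(146.93) = 371.48
3) 1.35(118.41) + 1.5(105.13) + 0.3(146.93) = 159.85 + 157.70 + 44.08 = 361.63
4) 1.2(118.41) + 0.2(37.66) + 0.2(105.13) + 0.5(129.47) = 142.09 + 7.53 + 21.03 + 64.74 = 235.39
Maximum is from combination 2.

371.48 kN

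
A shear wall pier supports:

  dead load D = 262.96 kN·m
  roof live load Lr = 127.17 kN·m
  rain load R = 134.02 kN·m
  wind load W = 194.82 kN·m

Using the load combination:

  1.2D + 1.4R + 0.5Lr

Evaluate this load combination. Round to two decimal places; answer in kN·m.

1.2(262.96) + 1.4(134.02) + 0.5(127.17) = 315.55 + 187.63 + 63.59 = 566.77
M_u = 566.77 kN·m.

566.77 kN·m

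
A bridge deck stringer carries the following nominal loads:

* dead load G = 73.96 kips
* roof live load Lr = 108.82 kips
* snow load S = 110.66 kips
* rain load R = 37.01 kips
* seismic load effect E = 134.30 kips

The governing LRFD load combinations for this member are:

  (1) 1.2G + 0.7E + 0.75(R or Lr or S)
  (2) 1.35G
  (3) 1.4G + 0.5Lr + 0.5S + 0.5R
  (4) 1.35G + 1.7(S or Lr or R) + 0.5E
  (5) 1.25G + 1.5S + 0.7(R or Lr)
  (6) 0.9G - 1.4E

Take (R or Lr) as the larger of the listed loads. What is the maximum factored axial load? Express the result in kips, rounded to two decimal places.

355.12 kips

(R or Lr or S) → S = 110.66 kips; (S or Lr or R) → S = 110.66 kips; (R or Lr) → Lr = 108.82 kips.
(1) 1.2(73.96) + 0.7(134.30) + 0.75(110.66) = 88.75 + 94.01 + 83.00 = 265.76
(2) 1.35(73.96) = 99.85
(3) 1.4(73.96) + 0.5(108.82) + 0.5(110.66) + 0.5(37.01) = 103.54 + 54.41 + 55.33 + 18.51 = 231.79
(4) 1.35(73.96) + 1.7(110.66) + 0.5(134.30) = 99.85 + 188.12 + 67.15 = 355.12
(5) 1.25(73.96) + 1.5(110.66) + 0.7(108.82) = 92.45 + 165.99 + 76.17 = 334.61
(6) 0.9(73.96) - 1.4(134.30) = 66.56 - 188.02 = -121.46
Maximum is from combination 4.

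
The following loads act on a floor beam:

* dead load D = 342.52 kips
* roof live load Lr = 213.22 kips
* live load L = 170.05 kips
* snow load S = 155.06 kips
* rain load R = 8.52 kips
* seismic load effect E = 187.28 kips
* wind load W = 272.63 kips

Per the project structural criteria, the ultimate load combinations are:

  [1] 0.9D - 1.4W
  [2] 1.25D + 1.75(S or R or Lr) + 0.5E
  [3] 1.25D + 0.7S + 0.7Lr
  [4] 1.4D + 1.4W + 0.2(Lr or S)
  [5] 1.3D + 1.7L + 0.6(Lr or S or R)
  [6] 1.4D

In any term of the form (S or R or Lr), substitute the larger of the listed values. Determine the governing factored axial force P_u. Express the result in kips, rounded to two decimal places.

(S or R or Lr) → Lr = 213.22 kips; (Lr or S) → Lr = 213.22 kips; (Lr or S or R) → Lr = 213.22 kips.
[1] 0.9(342.52) - 1.4(272.63) = 308.27 - 381.68 = -73.41
[2] 1.25(342.52) + 1.75(213.22) + 0.5(187.28) = 428.15 + 373.14 + 93.64 = 894.93
[3] 1.25(342.52) + 0.7(155.06) + 0.7(213.22) = 685.95
[4] 1.4(342.52) + 1.4(272.63) + 0.2(213.22) = 479.53 + 381.68 + 42.64 = 903.85
[5] 1.3(342.52) + 1.7(170.05) + 0.6(213.22) = 862.29
[6] 1.4(342.52) = 479.53
The controlling combination is 4, giving 903.85 kips.

903.85 kips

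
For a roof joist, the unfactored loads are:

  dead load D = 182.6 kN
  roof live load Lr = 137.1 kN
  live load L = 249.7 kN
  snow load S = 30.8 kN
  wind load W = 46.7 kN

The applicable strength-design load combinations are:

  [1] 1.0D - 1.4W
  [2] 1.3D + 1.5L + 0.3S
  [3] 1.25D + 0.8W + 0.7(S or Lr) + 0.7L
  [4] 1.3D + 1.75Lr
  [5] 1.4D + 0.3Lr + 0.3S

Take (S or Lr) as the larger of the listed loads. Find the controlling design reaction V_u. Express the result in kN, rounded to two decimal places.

(S or Lr) → Lr = 137.1 kN.
[1] 1.0(182.6) - 1.4(46.7) = 182.60 - 65.38 = 117.22
[2] 1.3(182.6) + 1.5(249.7) + 0.3(30.8) = 237.38 + 374.55 + 9.24 = 621.17
[3] 1.25(182.6) + 0.8(46.7) + 0.7(137.1) + 0.7(249.7) = 228.25 + 37.36 + 95.97 + 174.79 = 536.37
[4] 1.3(182.6) + 1.75(137.1) = 237.38 + 239.93 = 477.31
[5] 1.4(182.6) + 0.3(137.1) + 0.3(30.8) = 255.64 + 41.13 + 9.24 = 306.01
The controlling combination is 2, giving 621.17 kN.

621.17 kN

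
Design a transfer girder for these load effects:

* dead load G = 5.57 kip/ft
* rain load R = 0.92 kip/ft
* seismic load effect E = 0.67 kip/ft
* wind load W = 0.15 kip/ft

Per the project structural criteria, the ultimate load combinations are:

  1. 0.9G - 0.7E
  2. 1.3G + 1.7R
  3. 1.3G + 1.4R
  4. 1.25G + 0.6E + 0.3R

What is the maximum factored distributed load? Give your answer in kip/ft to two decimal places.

8.81 kip/ft

1. 0.9(5.57) - 0.7(0.67) = 5.01 - 0.47 = 4.54
2. 1.3(5.57) + 1.7(0.92) = 8.81
3. 1.3(5.57) + 1.4(0.92) = 7.24 + 1.29 = 8.53
4. 1.25(5.57) + 0.6(0.67) + 0.3(0.92) = 6.96 + 0.40 + 0.28 = 7.64
Combination 2 governs: w_u = 8.81 kip/ft.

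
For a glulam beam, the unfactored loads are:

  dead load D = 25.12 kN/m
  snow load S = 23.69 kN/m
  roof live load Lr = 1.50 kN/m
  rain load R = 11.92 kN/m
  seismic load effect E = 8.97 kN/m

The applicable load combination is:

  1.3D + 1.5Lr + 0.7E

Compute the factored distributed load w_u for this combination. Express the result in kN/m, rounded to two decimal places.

41.19 kN/m

1.3(25.12) + 1.5(1.50) + 0.7(8.97) = 41.19
w_u = 41.19 kN/m.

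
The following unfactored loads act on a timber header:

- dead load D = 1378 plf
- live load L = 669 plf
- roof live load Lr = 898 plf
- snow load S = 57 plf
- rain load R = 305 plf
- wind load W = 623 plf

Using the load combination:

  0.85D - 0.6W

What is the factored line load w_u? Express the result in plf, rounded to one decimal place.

0.85(1378) - 0.6(623) = 1171.3 - 373.8 = 797.5
w_u = 797.5 plf.

797.5 plf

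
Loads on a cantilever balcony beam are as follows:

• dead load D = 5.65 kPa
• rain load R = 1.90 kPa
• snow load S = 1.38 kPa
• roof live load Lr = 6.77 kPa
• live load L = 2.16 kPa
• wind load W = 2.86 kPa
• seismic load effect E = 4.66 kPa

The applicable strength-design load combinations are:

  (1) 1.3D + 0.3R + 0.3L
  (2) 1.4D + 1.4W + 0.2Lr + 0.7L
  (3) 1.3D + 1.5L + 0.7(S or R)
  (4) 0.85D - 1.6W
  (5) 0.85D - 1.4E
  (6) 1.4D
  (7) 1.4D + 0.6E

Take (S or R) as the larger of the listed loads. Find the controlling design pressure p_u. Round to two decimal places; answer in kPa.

(S or R) → R = 1.90 kPa.
(1) 1.3(5.65) + 0.3(1.90) + 0.3(2.16) = 8.56
(2) 1.4(5.65) + 1.4(2.86) + 0.2(6.77) + 0.7(2.16) = 14.78
(3) 1.3(5.65) + 1.5(2.16) + 0.7(1.90) = 7.35 + 3.24 + 1.33 = 11.92
(4) 0.85(5.65) - 1.6(2.86) = 0.23
(5) 0.85(5.65) - 1.4(4.66) = 4.80 - 6.52 = -1.72
(6) 1.4(5.65) = 7.91
(7) 1.4(5.65) + 0.6(4.66) = 7.91 + 2.80 = 10.71
Combination 2 governs: p_u = 14.78 kPa.

14.78 kPa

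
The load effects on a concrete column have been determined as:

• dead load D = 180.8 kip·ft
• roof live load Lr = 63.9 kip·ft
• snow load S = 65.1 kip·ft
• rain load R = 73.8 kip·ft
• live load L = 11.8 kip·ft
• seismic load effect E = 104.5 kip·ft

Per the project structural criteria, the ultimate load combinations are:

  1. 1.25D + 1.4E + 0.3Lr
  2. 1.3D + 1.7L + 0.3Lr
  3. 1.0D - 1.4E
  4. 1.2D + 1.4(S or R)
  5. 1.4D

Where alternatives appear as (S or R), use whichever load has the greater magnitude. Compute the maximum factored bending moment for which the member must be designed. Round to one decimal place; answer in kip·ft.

391.5 kip·ft

(S or R) → R = 73.8 kip·ft.
1. 1.25(180.8) + 1.4(104.5) + 0.3(63.9) = 391.5
2. 1.3(180.8) + 1.7(11.8) + 0.3(63.9) = 274.3
3. 1.0(180.8) - 1.4(104.5) = 34.5
4. 1.2(180.8) + 1.4(73.8) = 320.3
5. 1.4(180.8) = 253.1
Combination 1 governs: M_u = 391.5 kip·ft.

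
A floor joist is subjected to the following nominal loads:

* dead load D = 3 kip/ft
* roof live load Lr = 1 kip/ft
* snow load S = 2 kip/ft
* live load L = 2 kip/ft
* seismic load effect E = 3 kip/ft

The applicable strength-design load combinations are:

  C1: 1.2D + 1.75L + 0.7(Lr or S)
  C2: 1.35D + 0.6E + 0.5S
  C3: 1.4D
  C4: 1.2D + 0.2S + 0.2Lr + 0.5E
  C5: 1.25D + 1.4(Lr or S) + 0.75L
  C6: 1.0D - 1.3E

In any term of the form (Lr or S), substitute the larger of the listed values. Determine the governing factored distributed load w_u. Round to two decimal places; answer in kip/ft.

(Lr or S) → S = 2 kip/ft.
C1: 1.2(3) + 1.75(2) + 0.7(2) = 3.60 + 3.50 + 1.40 = 8.50
C2: 1.35(3) + 0.6(3) + 0.5(2) = 4.05 + 1.80 + 1.00 = 6.85
C3: 1.4(3) = 4.20
C4: 1.2(3) + 0.2(2) + 0.2(1) + 0.5(3) = 3.60 + 0.40 + 0.20 + 1.50 = 5.70
C5: 1.25(3) + 1.4(2) + 0.75(2) = 3.75 + 2.80 + 1.50 = 8.05
C6: 1.0(3) - 1.3(3) = 3.00 - 3.90 = -0.90
The controlling combination is 1, giving 8.50 kip/ft.

8.50 kip/ft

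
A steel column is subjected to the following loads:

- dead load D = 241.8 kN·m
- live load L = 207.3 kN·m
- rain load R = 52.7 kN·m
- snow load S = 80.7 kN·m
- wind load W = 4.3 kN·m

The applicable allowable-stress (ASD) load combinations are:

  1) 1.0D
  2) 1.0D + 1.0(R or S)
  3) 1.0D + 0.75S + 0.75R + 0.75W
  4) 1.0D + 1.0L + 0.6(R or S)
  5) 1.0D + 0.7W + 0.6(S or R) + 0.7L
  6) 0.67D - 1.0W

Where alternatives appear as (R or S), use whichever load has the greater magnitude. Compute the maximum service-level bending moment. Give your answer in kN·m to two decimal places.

497.52 kN·m

(R or S) → S = 80.7 kN·m; (S or R) → S = 80.7 kN·m.
1) 1.0(241.8) = 241.80
2) 1.0(241.8) + 1.0(80.7) = 241.80 + 80.70 = 322.50
3) 1.0(241.8) + 0.75(80.7) + 0.75(52.7) + 0.75(4.3) = 345.08
4) 1.0(241.8) + 1.0(207.3) + 0.6(80.7) = 241.80 + 207.30 + 48.42 = 497.52
5) 1.0(241.8) + 0.7(4.3) + 0.6(80.7) + 0.7(207.3) = 241.80 + 3.01 + 48.42 + 145.11 = 438.34
6) 0.67(241.8) - 1.0(4.3) = 162.01 - 4.30 = 157.71
Maximum is from combination 4.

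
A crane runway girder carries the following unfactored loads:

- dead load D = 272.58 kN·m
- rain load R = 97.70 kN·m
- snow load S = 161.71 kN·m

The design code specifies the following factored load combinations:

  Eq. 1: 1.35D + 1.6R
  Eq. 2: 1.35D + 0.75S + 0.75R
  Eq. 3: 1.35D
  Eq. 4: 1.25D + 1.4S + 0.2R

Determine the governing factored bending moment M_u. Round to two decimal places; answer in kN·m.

586.66 kN·m

Eq. 1: 1.35(272.58) + 1.6(97.70) = 524.30
Eq. 2: 1.35(272.58) + 0.75(161.71) + 0.75(97.70) = 562.54
Eq. 3: 1.35(272.58) = 367.98
Eq. 4: 1.25(272.58) + 1.4(161.71) + 0.2(97.70) = 586.66
The controlling combination is 4, giving 586.66 kN·m.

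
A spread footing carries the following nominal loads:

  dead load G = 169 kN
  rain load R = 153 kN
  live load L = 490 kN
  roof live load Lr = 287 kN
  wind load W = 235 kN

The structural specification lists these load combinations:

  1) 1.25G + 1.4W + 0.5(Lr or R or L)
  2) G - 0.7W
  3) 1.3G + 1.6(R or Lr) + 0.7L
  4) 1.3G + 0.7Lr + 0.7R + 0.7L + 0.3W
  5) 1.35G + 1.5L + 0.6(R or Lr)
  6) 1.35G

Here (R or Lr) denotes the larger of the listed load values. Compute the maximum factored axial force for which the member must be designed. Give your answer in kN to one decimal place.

1135.4 kN

(Lr or R or L) → L = 490 kN; (R or Lr) → Lr = 287 kN.
1) 1.25(169) + 1.4(235) + 0.5(490) = 211.3 + 329.0 + 245.0 = 785.3
2) 1.0(169) - 0.7(235) = 169.0 - 164.5 = 4.5
3) 1.3(169) + 1.6(287) + 0.7(490) = 219.7 + 459.2 + 343.0 = 1021.9
4) 1.3(169) + 0.7(287) + 0.7(153) + 0.7(490) + 0.3(235) = 219.7 + 200.9 + 107.1 + 343.0 + 70.5 = 941.2
5) 1.35(169) + 1.5(490) + 0.6(287) = 228.2 + 735.0 + 172.2 = 1135.4
6) 1.35(169) = 228.2
Maximum is from combination 5.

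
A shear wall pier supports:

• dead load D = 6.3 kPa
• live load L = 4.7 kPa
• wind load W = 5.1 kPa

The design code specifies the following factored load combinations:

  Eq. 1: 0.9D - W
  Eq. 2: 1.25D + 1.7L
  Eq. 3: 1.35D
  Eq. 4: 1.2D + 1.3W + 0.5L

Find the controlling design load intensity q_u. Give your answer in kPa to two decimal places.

16.54 kPa

Eq. 1: 0.9(6.3) - 1.0(5.1) = 5.67 - 5.10 = 0.57
Eq. 2: 1.25(6.3) + 1.7(4.7) = 7.88 + 7.99 = 15.87
Eq. 3: 1.35(6.3) = 8.51
Eq. 4: 1.2(6.3) + 1.3(5.1) + 0.5(4.7) = 7.56 + 6.63 + 2.35 = 16.54
The controlling combination is 4, giving 16.54 kPa.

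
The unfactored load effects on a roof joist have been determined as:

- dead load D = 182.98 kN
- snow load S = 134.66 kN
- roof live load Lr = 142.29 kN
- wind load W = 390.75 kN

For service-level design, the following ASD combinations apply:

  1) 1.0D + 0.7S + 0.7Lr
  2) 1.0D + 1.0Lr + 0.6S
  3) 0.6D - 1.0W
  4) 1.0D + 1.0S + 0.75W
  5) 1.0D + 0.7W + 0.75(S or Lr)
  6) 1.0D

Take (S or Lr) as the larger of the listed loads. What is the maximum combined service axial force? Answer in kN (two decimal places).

(S or Lr) → Lr = 142.29 kN.
1) 1.0(182.98) + 0.7(134.66) + 0.7(142.29) = 376.85
2) 1.0(182.98) + 1.0(142.29) + 0.6(134.66) = 182.98 + 142.29 + 80.80 = 406.07
3) 0.6(182.98) - 1.0(390.75) = 109.79 - 390.75 = -280.96
4) 1.0(182.98) + 1.0(134.66) + 0.75(390.75) = 182.98 + 134.66 + 293.06 = 610.70
5) 1.0(182.98) + 0.7(390.75) + 0.75(142.29) = 563.22
6) 1.0(182.98) = 182.98
The controlling combination is 4, giving 610.70 kN.

610.70 kN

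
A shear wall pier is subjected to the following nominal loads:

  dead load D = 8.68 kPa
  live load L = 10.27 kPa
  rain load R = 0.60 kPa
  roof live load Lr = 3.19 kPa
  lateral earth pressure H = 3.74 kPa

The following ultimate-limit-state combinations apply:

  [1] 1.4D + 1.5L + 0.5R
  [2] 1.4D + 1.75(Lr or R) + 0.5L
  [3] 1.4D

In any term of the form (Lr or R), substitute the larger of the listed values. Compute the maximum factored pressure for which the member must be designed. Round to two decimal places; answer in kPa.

(Lr or R) → Lr = 3.19 kPa.
[1] 1.4(8.68) + 1.5(10.27) + 0.5(0.60) = 12.15 + 15.41 + 0.30 = 27.86
[2] 1.4(8.68) + 1.75(3.19) + 0.5(10.27) = 12.15 + 5.58 + 5.14 = 22.87
[3] 1.4(8.68) = 12.15
Combination 1 governs: p_u = 27.86 kPa.

27.86 kPa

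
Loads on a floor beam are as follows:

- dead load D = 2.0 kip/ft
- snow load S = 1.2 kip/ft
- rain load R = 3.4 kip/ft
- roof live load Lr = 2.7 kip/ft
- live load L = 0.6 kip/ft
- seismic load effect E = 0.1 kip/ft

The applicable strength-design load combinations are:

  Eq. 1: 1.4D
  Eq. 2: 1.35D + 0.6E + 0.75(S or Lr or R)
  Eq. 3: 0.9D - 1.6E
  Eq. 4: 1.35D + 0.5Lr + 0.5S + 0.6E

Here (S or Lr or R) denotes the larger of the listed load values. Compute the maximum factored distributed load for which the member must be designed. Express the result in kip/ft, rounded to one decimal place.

(S or Lr or R) → R = 3.4 kip/ft.
Eq. 1: 1.4(2.0) = 2.8
Eq. 2: 1.35(2.0) + 0.6(0.1) + 0.75(3.4) = 5.3
Eq. 3: 0.9(2.0) - 1.6(0.1) = 1.8 - 0.2 = 1.6
Eq. 4: 1.35(2.0) + 0.5(2.7) + 0.5(1.2) + 0.6(0.1) = 4.7
The controlling combination is 2, giving 5.3 kip/ft.

5.3 kip/ft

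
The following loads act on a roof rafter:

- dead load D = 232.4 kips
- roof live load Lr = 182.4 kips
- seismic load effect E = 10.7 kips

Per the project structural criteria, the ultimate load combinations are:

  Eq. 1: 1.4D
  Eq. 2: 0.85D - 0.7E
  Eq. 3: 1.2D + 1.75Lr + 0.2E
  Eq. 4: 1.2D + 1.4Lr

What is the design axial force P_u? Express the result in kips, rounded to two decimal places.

600.22 kips

Eq. 1: 1.4(232.4) = 325.36
Eq. 2: 0.85(232.4) - 0.7(10.7) = 190.05
Eq. 3: 1.2(232.4) + 1.75(182.4) + 0.2(10.7) = 600.22
Eq. 4: 1.2(232.4) + 1.4(182.4) = 534.24
Maximum is from combination 3.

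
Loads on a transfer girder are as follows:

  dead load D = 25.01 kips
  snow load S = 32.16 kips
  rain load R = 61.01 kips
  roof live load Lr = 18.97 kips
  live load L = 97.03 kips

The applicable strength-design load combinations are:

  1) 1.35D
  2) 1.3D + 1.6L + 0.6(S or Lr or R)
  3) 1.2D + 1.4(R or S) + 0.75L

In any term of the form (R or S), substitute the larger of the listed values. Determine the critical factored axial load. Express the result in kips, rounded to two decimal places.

(S or Lr or R) → R = 61.01 kips; (R or S) → R = 61.01 kips.
1) 1.35(25.01) = 33.76
2) 1.3(25.01) + 1.6(97.03) + 0.6(61.01) = 32.51 + 155.25 + 36.61 = 224.37
3) 1.2(25.01) + 1.4(61.01) + 0.75(97.03) = 188.20
Combination 2 governs: P_u = 224.37 kips.

224.37 kips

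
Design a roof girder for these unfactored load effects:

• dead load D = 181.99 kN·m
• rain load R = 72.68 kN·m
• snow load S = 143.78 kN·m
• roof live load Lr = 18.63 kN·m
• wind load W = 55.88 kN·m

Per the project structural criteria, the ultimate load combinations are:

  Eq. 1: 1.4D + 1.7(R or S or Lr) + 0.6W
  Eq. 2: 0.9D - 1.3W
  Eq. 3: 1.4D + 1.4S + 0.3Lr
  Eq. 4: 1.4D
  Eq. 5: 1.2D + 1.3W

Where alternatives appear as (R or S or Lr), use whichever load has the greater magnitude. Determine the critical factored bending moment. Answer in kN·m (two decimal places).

532.74 kN·m

(R or S or Lr) → S = 143.78 kN·m.
Eq. 1: 1.4(181.99) + 1.7(143.78) + 0.6(55.88) = 532.74
Eq. 2: 0.9(181.99) - 1.3(55.88) = 163.79 - 72.64 = 91.15
Eq. 3: 1.4(181.99) + 1.4(143.78) + 0.3(18.63) = 254.79 + 201.29 + 5.59 = 461.67
Eq. 4: 1.4(181.99) = 254.79
Eq. 5: 1.2(181.99) + 1.3(55.88) = 218.39 + 72.64 = 291.03
The controlling combination is 1, giving 532.74 kN·m.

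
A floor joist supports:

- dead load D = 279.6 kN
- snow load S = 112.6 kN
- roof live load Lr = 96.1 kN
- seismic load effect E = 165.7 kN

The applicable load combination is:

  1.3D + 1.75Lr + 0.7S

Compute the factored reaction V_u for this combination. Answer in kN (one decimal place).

610.5 kN

1.3(279.6) + 1.75(96.1) + 0.7(112.6) = 610.5
V_u = 610.5 kN.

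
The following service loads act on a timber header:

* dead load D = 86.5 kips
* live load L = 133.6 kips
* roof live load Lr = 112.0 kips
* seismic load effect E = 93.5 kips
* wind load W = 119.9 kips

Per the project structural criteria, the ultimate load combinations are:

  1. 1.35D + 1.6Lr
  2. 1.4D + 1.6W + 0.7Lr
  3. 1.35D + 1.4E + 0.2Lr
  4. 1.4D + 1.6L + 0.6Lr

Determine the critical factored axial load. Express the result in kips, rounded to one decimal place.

402.1 kips

1. 1.35(86.5) + 1.6(112.0) = 116.8 + 179.2 = 296.0
2. 1.4(86.5) + 1.6(119.9) + 0.7(112.0) = 121.1 + 191.8 + 78.4 = 391.3
3. 1.35(86.5) + 1.4(93.5) + 0.2(112.0) = 116.8 + 130.9 + 22.4 = 270.1
4. 1.4(86.5) + 1.6(133.6) + 0.6(112.0) = 121.1 + 213.8 + 67.2 = 402.1
Maximum is from combination 4.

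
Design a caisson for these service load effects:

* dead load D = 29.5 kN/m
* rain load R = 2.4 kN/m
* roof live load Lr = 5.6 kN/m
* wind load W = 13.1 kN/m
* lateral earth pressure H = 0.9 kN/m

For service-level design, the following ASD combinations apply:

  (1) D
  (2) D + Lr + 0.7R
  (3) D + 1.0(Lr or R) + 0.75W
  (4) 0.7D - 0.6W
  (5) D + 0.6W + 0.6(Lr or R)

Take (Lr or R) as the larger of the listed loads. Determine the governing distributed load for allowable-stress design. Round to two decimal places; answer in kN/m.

(Lr or R) → Lr = 5.6 kN/m.
(1) 1.0(29.5) = 29.50
(2) 1.0(29.5) + 1.0(5.6) + 0.7(2.4) = 36.78
(3) 1.0(29.5) + 1.0(5.6) + 0.75(13.1) = 44.93
(4) 0.7(29.5) - 0.6(13.1) = 12.79
(5) 1.0(29.5) + 0.6(13.1) + 0.6(5.6) = 40.72
Maximum is from combination 3.

44.93 kN/m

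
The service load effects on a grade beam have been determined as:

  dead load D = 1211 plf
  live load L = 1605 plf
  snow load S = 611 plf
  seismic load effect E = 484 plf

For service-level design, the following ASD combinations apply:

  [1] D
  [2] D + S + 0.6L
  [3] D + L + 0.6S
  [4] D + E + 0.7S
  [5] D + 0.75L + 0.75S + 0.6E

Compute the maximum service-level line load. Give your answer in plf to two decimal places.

[1] 1.0(1211) = 1211.00
[2] 1.0(1211) + 1.0(611) + 0.6(1605) = 1211.00 + 611.00 + 963.00 = 2785.00
[3] 1.0(1211) + 1.0(1605) + 0.6(611) = 1211.00 + 1605.00 + 366.60 = 3182.60
[4] 1.0(1211) + 1.0(484) + 0.7(611) = 1211.00 + 484.00 + 427.70 = 2122.70
[5] 1.0(1211) + 0.75(1605) + 0.75(611) + 0.6(484) = 1211.00 + 1203.75 + 458.25 + 290.40 = 3163.40
The controlling combination is 3, giving 3182.60 plf.

3182.60 plf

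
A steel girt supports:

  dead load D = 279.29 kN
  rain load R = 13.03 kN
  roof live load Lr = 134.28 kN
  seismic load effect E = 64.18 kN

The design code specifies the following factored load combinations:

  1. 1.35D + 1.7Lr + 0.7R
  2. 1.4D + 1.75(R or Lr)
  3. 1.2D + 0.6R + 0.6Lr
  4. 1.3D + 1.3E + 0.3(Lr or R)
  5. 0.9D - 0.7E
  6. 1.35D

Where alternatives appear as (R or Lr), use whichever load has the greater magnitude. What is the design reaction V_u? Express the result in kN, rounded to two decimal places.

(R or Lr) → Lr = 134.28 kN; (Lr or R) → Lr = 134.28 kN.
1. 1.35(279.29) + 1.7(134.28) + 0.7(13.03) = 377.04 + 228.28 + 9.12 = 614.44
2. 1.4(279.29) + 1.75(134.28) = 391.01 + 234.99 = 626.00
3. 1.2(279.29) + 0.6(13.03) + 0.6(134.28) = 423.53
4. 1.3(279.29) + 1.3(64.18) + 0.3(134.28) = 486.80
5. 0.9(279.29) - 0.7(64.18) = 206.44
6. 1.35(279.29) = 377.04
Combination 2 governs: V_u = 626.00 kN.

626.00 kN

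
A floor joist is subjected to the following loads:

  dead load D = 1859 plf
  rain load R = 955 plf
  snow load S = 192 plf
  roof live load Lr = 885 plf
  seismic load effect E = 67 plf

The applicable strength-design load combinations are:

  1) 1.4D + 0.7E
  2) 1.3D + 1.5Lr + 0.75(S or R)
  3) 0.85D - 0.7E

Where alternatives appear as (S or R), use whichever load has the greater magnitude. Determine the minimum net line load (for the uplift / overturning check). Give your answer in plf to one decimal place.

1533.3 plf

(S or R) → R = 955 plf.
1) 1.4(1859) + 0.7(67) = 2602.6 + 46.9 = 2649.5
2) 1.3(1859) + 1.5(885) + 0.75(955) = 2416.7 + 1327.5 + 716.3 = 4460.5
3) 0.85(1859) - 0.7(67) = 1580.2 - 46.9 = 1533.3
Combination 3 gives the minimum: 1533.3 plf.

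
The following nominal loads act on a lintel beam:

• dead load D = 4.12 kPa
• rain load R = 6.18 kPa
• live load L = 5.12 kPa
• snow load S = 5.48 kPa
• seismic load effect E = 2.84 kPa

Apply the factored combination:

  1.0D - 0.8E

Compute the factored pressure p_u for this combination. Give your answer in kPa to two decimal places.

1.85 kPa

1.0(4.12) - 0.8(2.84) = 4.12 - 2.27 = 1.85
p_u = 1.85 kPa.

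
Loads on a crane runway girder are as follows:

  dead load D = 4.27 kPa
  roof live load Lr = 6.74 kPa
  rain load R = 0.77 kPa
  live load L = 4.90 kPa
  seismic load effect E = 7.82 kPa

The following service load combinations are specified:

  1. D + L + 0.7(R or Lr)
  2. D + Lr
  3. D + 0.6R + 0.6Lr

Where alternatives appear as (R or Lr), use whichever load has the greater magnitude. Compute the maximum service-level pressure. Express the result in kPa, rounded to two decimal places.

(R or Lr) → Lr = 6.74 kPa.
1. 1.0(4.27) + 1.0(4.90) + 0.7(6.74) = 4.27 + 4.90 + 4.72 = 13.89
2. 1.0(4.27) + 1.0(6.74) = 4.27 + 6.74 = 11.01
3. 1.0(4.27) + 0.6(0.77) + 0.6(6.74) = 8.78
Maximum is from combination 1.

13.89 kPa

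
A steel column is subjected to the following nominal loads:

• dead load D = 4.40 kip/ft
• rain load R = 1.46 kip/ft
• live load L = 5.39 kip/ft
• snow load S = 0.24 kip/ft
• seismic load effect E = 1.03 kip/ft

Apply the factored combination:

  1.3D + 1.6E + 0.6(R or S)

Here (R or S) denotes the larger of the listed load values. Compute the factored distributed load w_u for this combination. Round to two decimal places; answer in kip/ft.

8.24 kip/ft

(R or S) → R = 1.46 kip/ft.
1.3(4.40) + 1.6(1.03) + 0.6(1.46) = 8.24
w_u = 8.24 kip/ft.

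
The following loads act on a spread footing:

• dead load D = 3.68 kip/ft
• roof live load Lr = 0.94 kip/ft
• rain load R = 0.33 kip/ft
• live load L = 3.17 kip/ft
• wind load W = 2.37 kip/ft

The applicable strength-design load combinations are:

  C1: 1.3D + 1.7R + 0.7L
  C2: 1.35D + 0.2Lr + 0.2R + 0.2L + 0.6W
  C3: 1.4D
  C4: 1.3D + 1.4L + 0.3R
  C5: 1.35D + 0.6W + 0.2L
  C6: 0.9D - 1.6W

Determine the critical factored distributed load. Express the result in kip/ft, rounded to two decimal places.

C1: 1.3(3.68) + 1.7(0.33) + 0.7(3.17) = 7.56
C2: 1.35(3.68) + 0.2(0.94) + 0.2(0.33) + 0.2(3.17) + 0.6(2.37) = 7.28
C3: 1.4(3.68) = 5.15
C4: 1.3(3.68) + 1.4(3.17) + 0.3(0.33) = 9.32
C5: 1.35(3.68) + 0.6(2.37) + 0.2(3.17) = 7.02
C6: 0.9(3.68) - 1.6(2.37) = -0.48
Combination 4 governs: w_u = 9.32 kip/ft.

9.32 kip/ft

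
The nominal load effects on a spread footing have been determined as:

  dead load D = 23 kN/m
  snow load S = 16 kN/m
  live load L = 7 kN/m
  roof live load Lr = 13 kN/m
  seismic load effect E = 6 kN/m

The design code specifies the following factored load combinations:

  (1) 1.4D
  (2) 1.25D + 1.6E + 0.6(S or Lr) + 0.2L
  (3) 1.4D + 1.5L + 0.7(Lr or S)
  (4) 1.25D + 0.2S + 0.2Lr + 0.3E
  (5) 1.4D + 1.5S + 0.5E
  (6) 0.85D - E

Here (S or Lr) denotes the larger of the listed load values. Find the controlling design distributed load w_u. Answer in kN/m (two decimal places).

59.20 kN/m

(S or Lr) → S = 16 kN/m; (Lr or S) → S = 16 kN/m.
(1) 1.4(23) = 32.20
(2) 1.25(23) + 1.6(6) + 0.6(16) + 0.2(7) = 49.35
(3) 1.4(23) + 1.5(7) + 0.7(16) = 53.90
(4) 1.25(23) + 0.2(16) + 0.2(13) + 0.3(6) = 36.35
(5) 1.4(23) + 1.5(16) + 0.5(6) = 59.20
(6) 0.85(23) - 1.0(6) = 13.55
The controlling combination is 5, giving 59.20 kN/m.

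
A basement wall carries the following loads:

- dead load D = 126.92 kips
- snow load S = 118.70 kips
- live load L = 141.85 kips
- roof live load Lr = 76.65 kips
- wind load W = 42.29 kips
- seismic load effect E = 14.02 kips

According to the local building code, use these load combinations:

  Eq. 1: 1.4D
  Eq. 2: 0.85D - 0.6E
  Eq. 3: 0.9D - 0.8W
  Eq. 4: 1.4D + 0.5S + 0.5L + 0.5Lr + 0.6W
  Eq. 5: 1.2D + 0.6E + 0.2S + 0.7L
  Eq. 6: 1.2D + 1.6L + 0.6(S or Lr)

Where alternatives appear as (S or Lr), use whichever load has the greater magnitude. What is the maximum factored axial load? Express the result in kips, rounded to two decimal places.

(S or Lr) → S = 118.70 kips.
Eq. 1: 1.4(126.92) = 177.69
Eq. 2: 0.85(126.92) - 0.6(14.02) = 107.88 - 8.41 = 99.47
Eq. 3: 0.9(126.92) - 0.8(42.29) = 114.23 - 33.83 = 80.40
Eq. 4: 1.4(126.92) + 0.5(118.70) + 0.5(141.85) + 0.5(76.65) + 0.6(42.29) = 371.66
Eq. 5: 1.2(126.92) + 0.6(14.02) + 0.2(118.70) + 0.7(141.85) = 152.30 + 8.41 + 23.74 + 99.30 = 283.75
Eq. 6: 1.2(126.92) + 1.6(141.85) + 0.6(118.70) = 152.30 + 226.96 + 71.22 = 450.48
Combination 6 governs: P_u = 450.48 kips.

450.48 kips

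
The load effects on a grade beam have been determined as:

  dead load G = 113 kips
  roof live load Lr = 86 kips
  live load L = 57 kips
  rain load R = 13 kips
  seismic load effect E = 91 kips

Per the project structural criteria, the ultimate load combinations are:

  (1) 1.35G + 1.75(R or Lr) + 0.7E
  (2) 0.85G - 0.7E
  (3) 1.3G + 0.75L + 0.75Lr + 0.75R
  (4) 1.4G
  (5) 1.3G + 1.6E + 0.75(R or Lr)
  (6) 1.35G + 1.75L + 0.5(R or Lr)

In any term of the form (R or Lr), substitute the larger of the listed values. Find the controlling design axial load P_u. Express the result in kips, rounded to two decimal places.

(R or Lr) → Lr = 86 kips.
(1) 1.35(113) + 1.75(86) + 0.7(91) = 152.55 + 150.50 + 63.70 = 366.75
(2) 0.85(113) - 0.7(91) = 96.05 - 63.70 = 32.35
(3) 1.3(113) + 0.75(57) + 0.75(86) + 0.75(13) = 146.90 + 42.75 + 64.50 + 9.75 = 263.90
(4) 1.4(113) = 158.20
(5) 1.3(113) + 1.6(91) + 0.75(86) = 146.90 + 145.60 + 64.50 = 357.00
(6) 1.35(113) + 1.75(57) + 0.5(86) = 152.55 + 99.75 + 43.00 = 295.30
Combination 1 governs: P_u = 366.75 kips.

366.75 kips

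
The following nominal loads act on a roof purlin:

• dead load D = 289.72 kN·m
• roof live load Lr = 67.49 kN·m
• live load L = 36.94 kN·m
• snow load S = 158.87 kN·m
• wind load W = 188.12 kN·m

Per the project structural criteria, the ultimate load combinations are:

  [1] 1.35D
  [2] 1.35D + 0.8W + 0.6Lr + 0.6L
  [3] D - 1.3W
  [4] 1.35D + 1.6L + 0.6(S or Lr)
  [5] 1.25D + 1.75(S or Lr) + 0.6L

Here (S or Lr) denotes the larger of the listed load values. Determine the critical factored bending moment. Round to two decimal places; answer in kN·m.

662.34 kN·m

(S or Lr) → S = 158.87 kN·m.
[1] 1.35(289.72) = 391.12
[2] 1.35(289.72) + 0.8(188.12) + 0.6(67.49) + 0.6(36.94) = 604.28
[3] 1.0(289.72) - 1.3(188.12) = 289.72 - 244.56 = 45.16
[4] 1.35(289.72) + 1.6(36.94) + 0.6(158.87) = 545.55
[5] 1.25(289.72) + 1.75(158.87) + 0.6(36.94) = 662.34
The controlling combination is 5, giving 662.34 kN·m.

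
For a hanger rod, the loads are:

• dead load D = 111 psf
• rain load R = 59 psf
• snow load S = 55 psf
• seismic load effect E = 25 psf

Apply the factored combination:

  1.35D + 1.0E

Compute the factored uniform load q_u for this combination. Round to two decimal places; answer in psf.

174.85 psf

1.35(111) + 1.0(25) = 149.85 + 25.00 = 174.85
q_u = 174.85 psf.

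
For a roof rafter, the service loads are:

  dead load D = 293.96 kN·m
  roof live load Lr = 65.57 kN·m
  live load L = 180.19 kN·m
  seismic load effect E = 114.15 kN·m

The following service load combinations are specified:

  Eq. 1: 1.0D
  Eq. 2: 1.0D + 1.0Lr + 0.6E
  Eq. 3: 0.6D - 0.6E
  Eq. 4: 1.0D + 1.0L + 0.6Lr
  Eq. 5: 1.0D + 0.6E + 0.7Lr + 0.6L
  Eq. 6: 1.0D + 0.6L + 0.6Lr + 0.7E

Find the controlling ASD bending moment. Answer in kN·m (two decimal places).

521.32 kN·m

Eq. 1: 1.0(293.96) = 293.96
Eq. 2: 1.0(293.96) + 1.0(65.57) + 0.6(114.15) = 293.96 + 65.57 + 68.49 = 428.02
Eq. 3: 0.6(293.96) - 0.6(114.15) = 176.38 - 68.49 = 107.89
Eq. 4: 1.0(293.96) + 1.0(180.19) + 0.6(65.57) = 293.96 + 180.19 + 39.34 = 513.49
Eq. 5: 1.0(293.96) + 0.6(114.15) + 0.7(65.57) + 0.6(180.19) = 293.96 + 68.49 + 45.90 + 108.11 = 516.46
Eq. 6: 1.0(293.96) + 0.6(180.19) + 0.6(65.57) + 0.7(114.15) = 293.96 + 108.11 + 39.34 + 79.91 = 521.32
Maximum is from combination 6.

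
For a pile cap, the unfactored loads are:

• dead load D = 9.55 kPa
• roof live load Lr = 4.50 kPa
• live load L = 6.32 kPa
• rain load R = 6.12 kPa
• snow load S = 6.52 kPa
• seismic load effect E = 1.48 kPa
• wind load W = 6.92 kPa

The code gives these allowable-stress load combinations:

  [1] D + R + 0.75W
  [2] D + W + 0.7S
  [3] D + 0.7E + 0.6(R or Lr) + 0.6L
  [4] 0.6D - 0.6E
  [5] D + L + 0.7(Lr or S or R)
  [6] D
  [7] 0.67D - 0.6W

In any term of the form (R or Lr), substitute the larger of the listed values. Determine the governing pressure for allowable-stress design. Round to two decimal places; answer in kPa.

(R or Lr) → R = 6.12 kPa; (Lr or S or R) → S = 6.52 kPa.
[1] 1.0(9.55) + 1.0(6.12) + 0.75(6.92) = 20.86
[2] 1.0(9.55) + 1.0(6.92) + 0.7(6.52) = 21.03
[3] 1.0(9.55) + 0.7(1.48) + 0.6(6.12) + 0.6(6.32) = 18.05
[4] 0.6(9.55) - 0.6(1.48) = 4.84
[5] 1.0(9.55) + 1.0(6.32) + 0.7(6.52) = 20.43
[6] 1.0(9.55) = 9.55
[7] 0.67(9.55) - 0.6(6.92) = 2.25
The controlling combination is 2, giving 21.03 kPa.

21.03 kPa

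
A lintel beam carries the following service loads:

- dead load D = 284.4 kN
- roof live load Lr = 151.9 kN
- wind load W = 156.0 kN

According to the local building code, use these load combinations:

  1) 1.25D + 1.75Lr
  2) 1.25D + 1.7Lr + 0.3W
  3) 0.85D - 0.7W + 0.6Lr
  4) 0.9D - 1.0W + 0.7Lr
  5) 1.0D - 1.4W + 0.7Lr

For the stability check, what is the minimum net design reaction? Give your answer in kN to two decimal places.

1) 1.25(284.4) + 1.75(151.9) = 355.50 + 265.83 = 621.33
2) 1.25(284.4) + 1.7(151.9) + 0.3(156.0) = 355.50 + 258.23 + 46.80 = 660.53
3) 0.85(284.4) - 0.7(156.0) + 0.6(151.9) = 241.74 - 109.20 + 91.14 = 223.68
4) 0.9(284.4) - 1.0(156.0) + 0.7(151.9) = 255.96 - 156.00 + 106.33 = 206.29
5) 1.0(284.4) - 1.4(156.0) + 0.7(151.9) = 284.40 - 218.40 + 106.33 = 172.33
Combination 5 gives the minimum: 172.33 kN.

172.33 kN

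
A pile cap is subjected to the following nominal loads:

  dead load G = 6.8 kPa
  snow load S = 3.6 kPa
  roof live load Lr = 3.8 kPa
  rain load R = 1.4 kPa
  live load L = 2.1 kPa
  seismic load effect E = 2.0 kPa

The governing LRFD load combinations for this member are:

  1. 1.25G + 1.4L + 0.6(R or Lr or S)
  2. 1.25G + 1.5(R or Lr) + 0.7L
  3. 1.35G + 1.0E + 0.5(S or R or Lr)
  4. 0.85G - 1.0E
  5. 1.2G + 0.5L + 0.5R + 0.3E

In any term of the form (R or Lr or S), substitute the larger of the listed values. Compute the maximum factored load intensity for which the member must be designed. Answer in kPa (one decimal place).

(R or Lr or S) → Lr = 3.8 kPa; (R or Lr) → Lr = 3.8 kPa; (S or R or Lr) → Lr = 3.8 kPa.
1. 1.25(6.8) + 1.4(2.1) + 0.6(3.8) = 8.5 + 2.9 + 2.3 = 13.7
2. 1.25(6.8) + 1.5(3.8) + 0.7(2.1) = 8.5 + 5.7 + 1.5 = 15.7
3. 1.35(6.8) + 1.0(2.0) + 0.5(3.8) = 9.2 + 2.0 + 1.9 = 13.1
4. 0.85(6.8) - 1.0(2.0) = 5.8 - 2.0 = 3.8
5. 1.2(6.8) + 0.5(2.1) + 0.5(1.4) + 0.3(2.0) = 10.5
The controlling combination is 2, giving 15.7 kPa.

15.7 kPa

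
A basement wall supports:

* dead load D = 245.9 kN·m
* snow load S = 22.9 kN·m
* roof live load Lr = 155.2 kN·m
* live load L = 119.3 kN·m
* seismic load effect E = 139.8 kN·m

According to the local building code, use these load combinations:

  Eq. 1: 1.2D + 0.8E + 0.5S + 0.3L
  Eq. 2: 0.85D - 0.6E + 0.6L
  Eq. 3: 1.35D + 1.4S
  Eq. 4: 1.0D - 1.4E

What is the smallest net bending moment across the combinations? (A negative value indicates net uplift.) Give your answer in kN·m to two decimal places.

50.18 kN·m

Eq. 1: 1.2(245.9) + 0.8(139.8) + 0.5(22.9) + 0.3(119.3) = 295.08 + 111.84 + 11.45 + 35.79 = 454.16
Eq. 2: 0.85(245.9) - 0.6(139.8) + 0.6(119.3) = 209.02 - 83.88 + 71.58 = 196.72
Eq. 3: 1.35(245.9) + 1.4(22.9) = 331.97 + 32.06 = 364.03
Eq. 4: 1.0(245.9) - 1.4(139.8) = 245.90 - 195.72 = 50.18
Combination 4 gives the minimum: 50.18 kN·m.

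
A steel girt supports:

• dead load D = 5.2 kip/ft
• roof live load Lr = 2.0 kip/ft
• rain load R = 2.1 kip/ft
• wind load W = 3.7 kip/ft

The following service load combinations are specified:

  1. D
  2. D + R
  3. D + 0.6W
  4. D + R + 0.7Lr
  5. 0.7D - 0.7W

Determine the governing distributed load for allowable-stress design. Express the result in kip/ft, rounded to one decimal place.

1. 1.0(5.2) = 5.2
2. 1.0(5.2) + 1.0(2.1) = 7.3
3. 1.0(5.2) + 0.6(3.7) = 7.4
4. 1.0(5.2) + 1.0(2.1) + 0.7(2.0) = 8.7
5. 0.7(5.2) - 0.7(3.7) = 1.1
Combination 4 governs: w = 8.7 kip/ft.

8.7 kip/ft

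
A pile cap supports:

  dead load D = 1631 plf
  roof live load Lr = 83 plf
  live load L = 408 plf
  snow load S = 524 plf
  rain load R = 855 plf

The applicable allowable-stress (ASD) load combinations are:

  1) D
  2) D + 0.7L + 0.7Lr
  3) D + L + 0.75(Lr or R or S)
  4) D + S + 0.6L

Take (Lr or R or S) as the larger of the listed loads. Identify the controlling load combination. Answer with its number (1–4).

(Lr or R or S) → R = 855 plf.
1) 1.0(1631) = 1631.00
2) 1.0(1631) + 0.7(408) + 0.7(83) = 1631.00 + 285.60 + 58.10 = 1974.70
3) 1.0(1631) + 1.0(408) + 0.75(855) = 1631.00 + 408.00 + 641.25 = 2680.25
4) 1.0(1631) + 1.0(524) + 0.6(408) = 1631.00 + 524.00 + 244.80 = 2399.80
The largest value is 2680.25 plf from combination 3.

Combination 3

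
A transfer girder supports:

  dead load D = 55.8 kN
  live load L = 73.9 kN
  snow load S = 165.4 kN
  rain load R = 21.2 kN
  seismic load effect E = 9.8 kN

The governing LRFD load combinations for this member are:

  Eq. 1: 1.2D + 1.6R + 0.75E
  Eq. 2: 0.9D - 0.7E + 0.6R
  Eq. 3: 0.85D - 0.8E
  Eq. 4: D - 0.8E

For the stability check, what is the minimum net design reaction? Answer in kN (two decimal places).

39.59 kN

Eq. 1: 1.2(55.8) + 1.6(21.2) + 0.75(9.8) = 108.23
Eq. 2: 0.9(55.8) - 0.7(9.8) + 0.6(21.2) = 56.08
Eq. 3: 0.85(55.8) - 0.8(9.8) = 39.59
Eq. 4: 1.0(55.8) - 0.8(9.8) = 47.96
Combination 3 gives the minimum: 39.59 kN.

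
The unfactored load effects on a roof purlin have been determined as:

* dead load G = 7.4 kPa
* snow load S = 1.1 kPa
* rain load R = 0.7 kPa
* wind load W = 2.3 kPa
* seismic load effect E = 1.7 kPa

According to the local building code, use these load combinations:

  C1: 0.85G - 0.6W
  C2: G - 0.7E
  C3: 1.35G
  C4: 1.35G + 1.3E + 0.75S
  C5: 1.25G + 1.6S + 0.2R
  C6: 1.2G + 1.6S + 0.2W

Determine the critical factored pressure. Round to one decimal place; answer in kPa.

13.0 kPa

C1: 0.85(7.4) - 0.6(2.3) = 4.9
C2: 1.0(7.4) - 0.7(1.7) = 6.2
C3: 1.35(7.4) = 10.0
C4: 1.35(7.4) + 1.3(1.7) + 0.75(1.1) = 13.0
C5: 1.25(7.4) + 1.6(1.1) + 0.2(0.7) = 11.2
C6: 1.2(7.4) + 1.6(1.1) + 0.2(2.3) = 11.1
The controlling combination is 4, giving 13.0 kPa.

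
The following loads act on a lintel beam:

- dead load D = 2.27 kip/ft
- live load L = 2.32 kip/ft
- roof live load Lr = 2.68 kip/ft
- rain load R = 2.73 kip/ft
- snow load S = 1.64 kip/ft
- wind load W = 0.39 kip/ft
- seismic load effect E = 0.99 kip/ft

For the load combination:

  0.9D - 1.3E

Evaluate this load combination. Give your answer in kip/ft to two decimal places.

0.76 kip/ft

0.9(2.27) - 1.3(0.99) = 0.76
w_u = 0.76 kip/ft.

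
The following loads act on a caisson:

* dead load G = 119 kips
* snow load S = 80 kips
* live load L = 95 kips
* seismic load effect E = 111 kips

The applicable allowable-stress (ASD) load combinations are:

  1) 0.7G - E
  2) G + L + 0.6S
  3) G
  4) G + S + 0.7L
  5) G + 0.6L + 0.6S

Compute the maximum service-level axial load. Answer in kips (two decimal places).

265.50 kips

1) 0.7(119) - 1.0(111) = 83.30 - 111.00 = -27.70
2) 1.0(119) + 1.0(95) + 0.6(80) = 119.00 + 95.00 + 48.00 = 262.00
3) 1.0(119) = 119.00
4) 1.0(119) + 1.0(80) + 0.7(95) = 119.00 + 80.00 + 66.50 = 265.50
5) 1.0(119) + 0.6(95) + 0.6(80) = 119.00 + 57.00 + 48.00 = 224.00
Maximum is from combination 4.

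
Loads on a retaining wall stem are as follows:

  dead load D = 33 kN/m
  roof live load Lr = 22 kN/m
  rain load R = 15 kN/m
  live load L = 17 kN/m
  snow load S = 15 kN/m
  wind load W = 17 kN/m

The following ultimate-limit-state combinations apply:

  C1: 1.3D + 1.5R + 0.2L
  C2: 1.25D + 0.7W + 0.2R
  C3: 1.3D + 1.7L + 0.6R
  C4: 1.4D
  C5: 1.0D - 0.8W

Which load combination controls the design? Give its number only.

C1: 1.3(33) + 1.5(15) + 0.2(17) = 68.8
C2: 1.25(33) + 0.7(17) + 0.2(15) = 56.2
C3: 1.3(33) + 1.7(17) + 0.6(15) = 80.8
C4: 1.4(33) = 46.2
C5: 1.0(33) - 0.8(17) = 19.4
The largest value is 80.8 kN/m from combination 3.

Combination 3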